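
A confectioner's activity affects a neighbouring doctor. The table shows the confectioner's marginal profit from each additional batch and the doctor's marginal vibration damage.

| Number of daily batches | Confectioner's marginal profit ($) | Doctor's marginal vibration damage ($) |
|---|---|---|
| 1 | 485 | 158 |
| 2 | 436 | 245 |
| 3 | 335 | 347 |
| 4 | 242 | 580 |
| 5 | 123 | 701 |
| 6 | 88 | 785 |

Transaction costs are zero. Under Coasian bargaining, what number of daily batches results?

2

Bargaining reaches the level where marginal profit last exceeds marginal vibration damage.
That holds through level 2 (436 ≥ 245) but not at 3 (335 < 347).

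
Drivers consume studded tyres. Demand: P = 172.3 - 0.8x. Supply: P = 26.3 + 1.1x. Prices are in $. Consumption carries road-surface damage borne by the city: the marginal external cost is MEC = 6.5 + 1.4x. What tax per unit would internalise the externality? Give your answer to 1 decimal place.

Social marginal benefit = demand − MEC = 165.8 - 2.2x.
Set SMB = MC: 165.8 - 2.2x = 26.3 + 1.1x → x* = 42.2727.
The Pigouvian tax equals MEC at x*: 6.5 + 1.4×42.2727 = 65.6818.

tax = $65.7 per unit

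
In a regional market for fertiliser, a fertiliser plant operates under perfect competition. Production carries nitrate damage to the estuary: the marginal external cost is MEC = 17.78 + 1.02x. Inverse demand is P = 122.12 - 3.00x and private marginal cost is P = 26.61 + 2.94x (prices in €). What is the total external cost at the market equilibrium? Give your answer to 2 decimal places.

Market equilibrium (private): 26.61 + 2.94x = 122.12 - 3.00x → x_m = 16.0791.
Total external cost = ∫₀^{x_m} (17.78 + 1.02x) dx = 17.78×16.0791 + ½×1.02×16.0791² = 417.7405.

€417.74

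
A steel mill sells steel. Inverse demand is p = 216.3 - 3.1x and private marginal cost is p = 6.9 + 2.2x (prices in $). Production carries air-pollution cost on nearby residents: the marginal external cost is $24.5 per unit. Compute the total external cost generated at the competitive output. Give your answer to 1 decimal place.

Market equilibrium (private): 6.9 + 2.2x = 216.3 - 3.1x → x_m = 39.5094.
Total external cost = MEC × x_m = 24.5 × 39.5094 = 967.9803.

$968.0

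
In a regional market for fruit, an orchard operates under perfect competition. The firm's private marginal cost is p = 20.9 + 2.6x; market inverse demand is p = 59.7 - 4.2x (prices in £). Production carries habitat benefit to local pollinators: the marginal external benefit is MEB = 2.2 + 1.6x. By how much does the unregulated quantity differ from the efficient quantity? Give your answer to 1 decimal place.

Market equilibrium (private): 20.9 + 2.6x = 59.7 - 4.2x → x_m = 5.7059.
Social marginal cost = private MC − MEB = 18.7 + x.
Set SMC = demand: 18.7 + x = 59.7 - 4.2x → x* = 7.8846.
Gap = |5.7059 − 7.8846| = 2.1787.

2.2 units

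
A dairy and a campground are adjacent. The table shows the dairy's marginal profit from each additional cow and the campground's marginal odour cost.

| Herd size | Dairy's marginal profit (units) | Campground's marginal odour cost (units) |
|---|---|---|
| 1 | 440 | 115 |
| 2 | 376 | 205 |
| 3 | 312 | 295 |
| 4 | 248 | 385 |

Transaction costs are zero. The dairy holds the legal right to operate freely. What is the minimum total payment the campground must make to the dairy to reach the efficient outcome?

Left alone the dairy would choose level 4 (marginal profit stays positive).
Efficient level: k* = 3 (marginal profit ≥ marginal odour cost through 3).
The campground must at least cover the dairy's forgone profit from cutting 4→3: 248 = 248.

248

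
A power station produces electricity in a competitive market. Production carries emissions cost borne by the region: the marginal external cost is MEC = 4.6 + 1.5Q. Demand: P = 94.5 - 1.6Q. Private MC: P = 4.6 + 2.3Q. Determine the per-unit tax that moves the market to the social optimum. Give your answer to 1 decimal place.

Social marginal cost = private MC + MEC = 9.2 + 3.8Q.
Set SMC = demand: 9.2 + 3.8Q = 94.5 - 1.6Q → Q* = 15.7963.
The Pigouvian tax equals MEC at Q*: 4.6 + 1.5×15.7963 = 28.2945.

tax = 28.3 per unit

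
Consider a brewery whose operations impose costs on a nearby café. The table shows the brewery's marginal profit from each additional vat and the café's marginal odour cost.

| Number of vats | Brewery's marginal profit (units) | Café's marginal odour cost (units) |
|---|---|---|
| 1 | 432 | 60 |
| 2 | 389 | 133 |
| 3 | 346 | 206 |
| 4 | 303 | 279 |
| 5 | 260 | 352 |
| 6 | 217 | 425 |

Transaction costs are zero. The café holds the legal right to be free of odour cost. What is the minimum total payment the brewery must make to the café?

678

Efficient level: marginal profit ≥ marginal odour cost through level 4, so k* = 4.
With the café holding the right, the brewery must at least compensate total damage at k*: 60 + 133 + 206 + 279 = 678.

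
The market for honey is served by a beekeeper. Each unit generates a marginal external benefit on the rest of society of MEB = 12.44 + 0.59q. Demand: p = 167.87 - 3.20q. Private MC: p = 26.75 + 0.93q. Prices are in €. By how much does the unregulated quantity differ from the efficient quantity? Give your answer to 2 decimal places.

9.21 units

Market equilibrium (private): 26.75 + 0.93q = 167.87 - 3.20q → q_m = 34.1695.
Social marginal cost = private MC − MEB = 14.31 + 0.34q.
Set SMC = demand: 14.31 + 0.34q = 167.87 - 3.20q → q* = 43.3785.
Gap = |34.1695 − 43.3785| = 9.2090.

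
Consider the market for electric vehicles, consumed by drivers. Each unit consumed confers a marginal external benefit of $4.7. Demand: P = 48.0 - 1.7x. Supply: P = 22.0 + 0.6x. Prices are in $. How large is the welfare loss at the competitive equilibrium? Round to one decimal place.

DWL = $4.8

Market equilibrium (private): 22.0 + 0.6x = 48.0 - 1.7x → x_m = 11.3043.
Social marginal benefit = demand + MEB = 52.7 - 1.7x.
Set SMB = MC: 52.7 - 1.7x = 22.0 + 0.6x → x* = 13.3478.
Between x* and x_m the wedge SMB − MC runs linearly from 0 to MEB(x_m), so the loss is a triangle.
DWL = ½ × 2.0435 × 4.7000 = 4.8022.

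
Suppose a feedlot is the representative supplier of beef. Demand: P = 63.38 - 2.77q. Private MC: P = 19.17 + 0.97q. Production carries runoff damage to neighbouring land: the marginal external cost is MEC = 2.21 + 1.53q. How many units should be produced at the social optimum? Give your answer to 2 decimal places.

q* = 7.97

Social marginal cost = private MC + MEC = 21.38 + 2.50q.
Set SMC = demand: 21.38 + 2.50q = 63.38 - 2.77q → q* = 7.9696.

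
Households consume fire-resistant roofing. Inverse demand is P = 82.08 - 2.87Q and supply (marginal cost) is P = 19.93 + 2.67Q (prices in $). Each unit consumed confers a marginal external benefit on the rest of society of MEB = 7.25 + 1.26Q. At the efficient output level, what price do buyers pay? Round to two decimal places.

P = $35.54

Social marginal benefit = demand + MEB = 89.33 - 1.61Q.
Set SMB = MC: 89.33 - 1.61Q = 19.93 + 2.67Q → Q* = 16.2150.
Consumer price on the demand curve at Q*: 82.08 − 2.87×16.2150 = 35.5430.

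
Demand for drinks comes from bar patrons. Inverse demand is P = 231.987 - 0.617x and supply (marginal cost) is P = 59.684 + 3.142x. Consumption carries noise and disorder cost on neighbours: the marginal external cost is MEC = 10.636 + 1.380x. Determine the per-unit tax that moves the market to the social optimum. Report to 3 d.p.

Social marginal benefit = demand − MEC = 221.351 - 1.997x.
Set SMB = MC: 221.351 - 1.997x = 59.684 + 3.142x → x* = 31.4588.
The Pigouvian tax equals MEC at x*: 10.636 + 1.380×31.4588 = 54.0491.

tax = 54.049 per unit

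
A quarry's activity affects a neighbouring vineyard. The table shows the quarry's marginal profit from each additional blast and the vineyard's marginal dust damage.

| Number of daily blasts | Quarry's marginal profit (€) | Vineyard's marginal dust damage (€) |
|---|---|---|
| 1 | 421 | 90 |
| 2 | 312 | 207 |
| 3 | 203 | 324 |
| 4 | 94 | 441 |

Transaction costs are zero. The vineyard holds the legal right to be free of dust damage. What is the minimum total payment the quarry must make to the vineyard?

€297

Efficient level: marginal profit ≥ marginal dust damage through level 2, so k* = 2.
With the vineyard holding the right, the quarry must at least compensate total damage at k*: 90 + 207 = 297.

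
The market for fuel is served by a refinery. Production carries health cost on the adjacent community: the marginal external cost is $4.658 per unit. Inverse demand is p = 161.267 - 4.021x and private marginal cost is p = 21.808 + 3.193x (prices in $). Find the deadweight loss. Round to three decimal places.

DWL = $1.504

Market equilibrium (private): 21.808 + 3.193x = 161.267 - 4.021x → x_m = 19.3317.
Social marginal cost = private MC + MEC = 26.466 + 3.193x.
Set SMC = demand: 26.466 + 3.193x = 161.267 - 4.021x → x* = 18.6860.
The welfare-loss triangle has base |x_m − x*| and height MEC(x_m) (the vertical gap between SMC and demand is zero at x* and MEC at x_m).
DWL = ½ × 0.6457 × 4.6580 = 1.5038.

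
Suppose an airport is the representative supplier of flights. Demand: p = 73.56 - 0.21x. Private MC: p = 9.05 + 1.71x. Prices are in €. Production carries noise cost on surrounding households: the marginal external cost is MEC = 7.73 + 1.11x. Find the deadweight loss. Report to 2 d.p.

DWL = €334.53

Market equilibrium (private): 9.05 + 1.71x = 73.56 - 0.21x → x_m = 33.5990.
Social marginal cost = private MC + MEC = 16.78 + 2.82x.
Set SMC = demand: 16.78 + 2.82x = 73.56 - 0.21x → x* = 18.7393.
The loss is the area between SMC and demand from x* to x_m; with linear curves that's a triangle of height MEC(x_m).
DWL = ½ × 14.8597 × 45.0248 = 334.5275.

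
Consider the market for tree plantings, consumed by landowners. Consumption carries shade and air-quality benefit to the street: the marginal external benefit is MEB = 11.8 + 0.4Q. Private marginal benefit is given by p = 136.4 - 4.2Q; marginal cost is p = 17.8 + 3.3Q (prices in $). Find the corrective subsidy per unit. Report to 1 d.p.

Social marginal benefit = demand + MEB = 148.2 - 3.8Q.
Set SMB = MC: 148.2 - 3.8Q = 17.8 + 3.3Q → Q* = 18.3662.
The Pigouvian subsidy equals MEB at Q*: 11.8 + 0.4×18.3662 = 19.1465.

subsidy = $19.1 per unit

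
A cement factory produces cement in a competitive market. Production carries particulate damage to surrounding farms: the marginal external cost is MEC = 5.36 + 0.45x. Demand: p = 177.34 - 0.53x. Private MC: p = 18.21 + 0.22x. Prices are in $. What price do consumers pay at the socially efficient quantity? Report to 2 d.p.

Social marginal cost = private MC + MEC = 23.57 + 0.67x.
Set SMC = demand: 23.57 + 0.67x = 177.34 - 0.53x → x* = 128.1417.
Consumer price on the demand curve at x*: 177.34 − 0.53×128.1417 = 109.4249.

P = $109.42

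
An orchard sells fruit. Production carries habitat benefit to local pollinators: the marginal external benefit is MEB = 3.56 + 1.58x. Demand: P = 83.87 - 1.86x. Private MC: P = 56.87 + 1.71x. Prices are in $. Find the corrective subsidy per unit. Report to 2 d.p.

Social marginal cost = private MC − MEB = 53.31 + 0.13x.
Set SMC = demand: 53.31 + 0.13x = 83.87 - 1.86x → x* = 15.3568.
The Pigouvian subsidy equals MEB at x*: 3.56 + 1.58×15.3568 = 27.8237.

subsidy = $27.82 per unit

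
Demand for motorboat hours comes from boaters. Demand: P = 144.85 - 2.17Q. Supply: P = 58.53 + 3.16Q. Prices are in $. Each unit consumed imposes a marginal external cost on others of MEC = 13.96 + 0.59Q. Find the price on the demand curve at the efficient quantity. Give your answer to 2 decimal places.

Social marginal benefit = demand − MEC = 130.89 - 2.76Q.
Set SMB = MC: 130.89 - 2.76Q = 58.53 + 3.16Q → Q* = 12.2230.
Consumer price on the demand curve at Q*: 144.85 − 2.17×12.2230 = 118.3261.

P = $118.33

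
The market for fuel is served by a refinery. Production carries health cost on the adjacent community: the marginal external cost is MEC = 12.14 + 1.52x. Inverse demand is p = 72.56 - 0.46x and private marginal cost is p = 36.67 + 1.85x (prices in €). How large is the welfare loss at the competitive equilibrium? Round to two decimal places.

DWL = €166.90

Market equilibrium (private): 36.67 + 1.85x = 72.56 - 0.46x → x_m = 15.5368.
Social marginal cost = private MC + MEC = 48.81 + 3.37x.
Set SMC = demand: 48.81 + 3.37x = 72.56 - 0.46x → x* = 6.2010.
The welfare-loss triangle has base |x_m − x*| and height MEC(x_m) (the vertical gap between SMC and demand is zero at x* and MEC at x_m).
DWL = ½ × 9.3358 × 35.7559 = 166.9050.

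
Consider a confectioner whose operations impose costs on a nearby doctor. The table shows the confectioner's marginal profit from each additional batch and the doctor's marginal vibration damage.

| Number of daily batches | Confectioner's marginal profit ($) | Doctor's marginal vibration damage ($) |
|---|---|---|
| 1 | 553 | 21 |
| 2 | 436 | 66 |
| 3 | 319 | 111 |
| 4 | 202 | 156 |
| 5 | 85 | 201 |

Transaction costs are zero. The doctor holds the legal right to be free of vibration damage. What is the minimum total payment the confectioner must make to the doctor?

$354

Efficient level: marginal profit ≥ marginal vibration damage through level 4, so k* = 4.
With the doctor holding the right, the confectioner must at least compensate total damage at k*: 21 + 66 + 111 + 156 = 354.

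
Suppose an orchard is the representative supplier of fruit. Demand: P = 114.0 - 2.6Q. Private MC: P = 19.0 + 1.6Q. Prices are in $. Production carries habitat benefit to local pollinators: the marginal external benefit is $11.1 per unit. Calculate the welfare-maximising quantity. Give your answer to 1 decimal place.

Social marginal cost = private MC − MEB = 7.9 + 1.6Q.
Set SMC = demand: 7.9 + 1.6Q = 114.0 - 2.6Q → Q* = 25.2619.

Q* = 25.3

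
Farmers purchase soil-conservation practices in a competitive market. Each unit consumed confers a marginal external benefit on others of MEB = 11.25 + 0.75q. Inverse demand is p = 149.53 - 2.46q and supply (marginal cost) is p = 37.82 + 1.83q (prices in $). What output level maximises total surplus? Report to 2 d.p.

q* = 34.73

Social marginal benefit = demand + MEB = 160.78 - 1.71q.
Set SMB = MC: 160.78 - 1.71q = 37.82 + 1.83q → q* = 34.7345.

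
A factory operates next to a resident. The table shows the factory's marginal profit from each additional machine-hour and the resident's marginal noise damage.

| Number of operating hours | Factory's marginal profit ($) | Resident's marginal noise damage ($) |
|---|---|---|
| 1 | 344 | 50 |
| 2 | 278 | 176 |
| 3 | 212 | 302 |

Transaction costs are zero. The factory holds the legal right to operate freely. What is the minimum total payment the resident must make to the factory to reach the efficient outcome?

Left alone the factory would choose level 3 (marginal profit stays positive).
Efficient level: k* = 2 (marginal profit ≥ marginal noise damage through 2).
The resident must at least cover the factory's forgone profit from cutting 3→2: 212 = 212.

$212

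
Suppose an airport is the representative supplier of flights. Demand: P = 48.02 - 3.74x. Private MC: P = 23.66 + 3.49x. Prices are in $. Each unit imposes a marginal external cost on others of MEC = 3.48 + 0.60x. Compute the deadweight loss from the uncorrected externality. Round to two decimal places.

DWL = $1.93

Market equilibrium (private): 23.66 + 3.49x = 48.02 - 3.74x → x_m = 3.3693.
Social marginal cost = private MC + MEC = 27.14 + 4.09x.
Set SMC = demand: 27.14 + 4.09x = 48.02 - 3.74x → x* = 2.6667.
Height of the DWL triangle at x_m is SMC(x_m) − demand(x_m) = MEC(x_m) = 5.5016.
DWL = ½ × 0.7026 × 5.5016 = 1.9327.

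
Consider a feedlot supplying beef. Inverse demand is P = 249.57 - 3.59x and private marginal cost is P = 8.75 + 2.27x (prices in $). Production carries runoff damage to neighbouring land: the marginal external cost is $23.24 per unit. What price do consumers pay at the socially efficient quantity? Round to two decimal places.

Social marginal cost = private MC + MEC = 31.99 + 2.27x.
Set SMC = demand: 31.99 + 2.27x = 249.57 - 3.59x → x* = 37.1297.
Consumer price on the demand curve at x*: 249.57 − 3.59×37.1297 = 116.2744.

P = $116.27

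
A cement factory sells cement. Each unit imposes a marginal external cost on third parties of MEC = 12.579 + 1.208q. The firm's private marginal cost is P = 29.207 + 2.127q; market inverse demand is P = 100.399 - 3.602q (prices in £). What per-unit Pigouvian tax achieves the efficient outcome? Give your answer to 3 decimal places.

Social marginal cost = private MC + MEC = 41.786 + 3.335q.
Set SMC = demand: 41.786 + 3.335q = 100.399 - 3.602q → q* = 8.4493.
The Pigouvian tax equals MEC at q*: 12.579 + 1.208×8.4493 = 22.7858.

tax = £22.786 per unit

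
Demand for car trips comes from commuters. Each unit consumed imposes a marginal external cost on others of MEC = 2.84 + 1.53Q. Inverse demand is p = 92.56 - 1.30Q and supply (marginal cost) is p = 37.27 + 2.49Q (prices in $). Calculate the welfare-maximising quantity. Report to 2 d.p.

Social marginal benefit = demand − MEC = 89.72 - 2.83Q.
Set SMB = MC: 89.72 - 2.83Q = 37.27 + 2.49Q → Q* = 9.8590.

Q* = 9.86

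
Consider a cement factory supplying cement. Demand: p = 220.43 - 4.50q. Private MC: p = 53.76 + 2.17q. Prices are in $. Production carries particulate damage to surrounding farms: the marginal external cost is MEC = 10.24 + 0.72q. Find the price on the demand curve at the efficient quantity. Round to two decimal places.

Social marginal cost = private MC + MEC = 64.00 + 2.89q.
Set SMC = demand: 64.00 + 2.89q = 220.43 - 4.50q → q* = 21.1678.
Consumer price on the demand curve at q*: 220.43 − 4.50×21.1678 = 125.1749.

P = $125.17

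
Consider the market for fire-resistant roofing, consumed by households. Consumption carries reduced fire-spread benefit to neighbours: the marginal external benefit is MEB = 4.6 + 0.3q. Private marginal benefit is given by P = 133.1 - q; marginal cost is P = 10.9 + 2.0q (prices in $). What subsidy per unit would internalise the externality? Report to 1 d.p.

subsidy = $18.7 per unit

Social marginal benefit = demand + MEB = 137.7 - 0.7q.
Set SMB = MC: 137.7 - 0.7q = 10.9 + 2.0q → q* = 46.9630.
The Pigouvian subsidy equals MEB at q*: 4.6 + 0.3×46.9630 = 18.6889.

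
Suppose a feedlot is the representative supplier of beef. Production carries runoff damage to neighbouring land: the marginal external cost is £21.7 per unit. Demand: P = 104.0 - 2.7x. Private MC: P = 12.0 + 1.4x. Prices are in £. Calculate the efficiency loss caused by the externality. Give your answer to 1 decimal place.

Market equilibrium (private): 12.0 + 1.4x = 104.0 - 2.7x → x_m = 22.4390.
Social marginal cost = private MC + MEC = 33.7 + 1.4x.
Set SMC = demand: 33.7 + 1.4x = 104.0 - 2.7x → x* = 17.1463.
The welfare-loss triangle has base |x_m − x*| and height MEC(x_m) (the vertical gap between SMC and demand is zero at x* and MEC at x_m).
DWL = ½ × 5.2927 × 21.7000 = 57.4258.

DWL = £57.4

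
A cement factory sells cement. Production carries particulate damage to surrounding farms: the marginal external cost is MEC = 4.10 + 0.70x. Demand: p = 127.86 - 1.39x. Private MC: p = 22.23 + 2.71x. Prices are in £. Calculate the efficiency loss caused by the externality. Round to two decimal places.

DWL = £51.03

Market equilibrium (private): 22.23 + 2.71x = 127.86 - 1.39x → x_m = 25.7634.
Social marginal cost = private MC + MEC = 26.33 + 3.41x.
Set SMC = demand: 26.33 + 3.41x = 127.86 - 1.39x → x* = 21.1521.
Height of the DWL triangle at x_m is SMC(x_m) − demand(x_m) = MEC(x_m) = 22.1344.
DWL = ½ × 4.6113 × 22.1344 = 51.0342.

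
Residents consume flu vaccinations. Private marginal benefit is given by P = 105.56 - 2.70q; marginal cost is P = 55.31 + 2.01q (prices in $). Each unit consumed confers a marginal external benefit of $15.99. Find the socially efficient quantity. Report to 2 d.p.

q* = 14.06

Social marginal benefit = demand + MEB = 121.55 - 2.70q.
Set SMB = MC: 121.55 - 2.70q = 55.31 + 2.01q → q* = 14.0637.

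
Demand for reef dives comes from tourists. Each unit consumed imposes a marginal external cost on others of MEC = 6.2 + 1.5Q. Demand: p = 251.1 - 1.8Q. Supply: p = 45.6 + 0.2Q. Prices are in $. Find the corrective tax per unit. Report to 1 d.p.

tax = $91.6 per unit

Social marginal benefit = demand − MEC = 244.9 - 3.3Q.
Set SMB = MC: 244.9 - 3.3Q = 45.6 + 0.2Q → Q* = 56.9429.
The Pigouvian tax equals MEC at Q*: 6.2 + 1.5×56.9429 = 91.6144.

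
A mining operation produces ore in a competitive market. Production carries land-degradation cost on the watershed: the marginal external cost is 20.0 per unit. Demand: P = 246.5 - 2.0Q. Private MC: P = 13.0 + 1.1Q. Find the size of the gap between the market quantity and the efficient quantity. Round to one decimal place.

Market equilibrium (private): 13.0 + 1.1Q = 246.5 - 2.0Q → Q_m = 75.3226.
Social marginal cost = private MC + MEC = 33.0 + 1.1Q.
Set SMC = demand: 33.0 + 1.1Q = 246.5 - 2.0Q → Q* = 68.8710.
Gap = |75.3226 − 68.8710| = 6.4516.

6.5 units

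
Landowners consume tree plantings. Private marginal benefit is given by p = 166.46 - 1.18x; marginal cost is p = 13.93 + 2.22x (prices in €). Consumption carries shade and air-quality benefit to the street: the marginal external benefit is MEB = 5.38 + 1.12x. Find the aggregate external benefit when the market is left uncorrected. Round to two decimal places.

€1368.40

Market equilibrium (private): 13.93 + 2.22x = 166.46 - 1.18x → x_m = 44.8618.
Total external benefit = ∫₀^{x_m} (5.38 + 1.12x) dx = 5.38×44.8618 + ½×1.12×44.8618² = 1368.4019.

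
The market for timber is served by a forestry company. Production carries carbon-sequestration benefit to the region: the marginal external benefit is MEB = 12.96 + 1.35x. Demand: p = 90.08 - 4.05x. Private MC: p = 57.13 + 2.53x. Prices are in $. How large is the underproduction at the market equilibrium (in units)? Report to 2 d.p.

Market equilibrium (private): 57.13 + 2.53x = 90.08 - 4.05x → x_m = 5.0076.
Social marginal cost = private MC − MEB = 44.17 + 1.18x.
Set SMC = demand: 44.17 + 1.18x = 90.08 - 4.05x → x* = 8.7782.
Gap = |5.0076 − 8.7782| = 3.7706.

3.77 units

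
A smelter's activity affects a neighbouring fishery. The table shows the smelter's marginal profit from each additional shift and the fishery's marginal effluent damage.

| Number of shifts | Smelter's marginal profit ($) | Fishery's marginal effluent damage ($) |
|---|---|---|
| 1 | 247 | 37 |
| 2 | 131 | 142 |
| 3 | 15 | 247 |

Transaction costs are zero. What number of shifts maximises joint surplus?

1

Bargaining reaches the level where marginal profit last exceeds marginal effluent damage.
That holds through level 1 (247 ≥ 37) but not at 2 (131 < 142).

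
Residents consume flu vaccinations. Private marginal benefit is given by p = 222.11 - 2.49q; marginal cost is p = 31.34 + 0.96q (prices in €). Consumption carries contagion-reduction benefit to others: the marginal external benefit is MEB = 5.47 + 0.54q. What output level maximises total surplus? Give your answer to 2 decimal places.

Social marginal benefit = demand + MEB = 227.58 - 1.95q.
Set SMB = MC: 227.58 - 1.95q = 31.34 + 0.96q → q* = 67.4364.

q* = 67.44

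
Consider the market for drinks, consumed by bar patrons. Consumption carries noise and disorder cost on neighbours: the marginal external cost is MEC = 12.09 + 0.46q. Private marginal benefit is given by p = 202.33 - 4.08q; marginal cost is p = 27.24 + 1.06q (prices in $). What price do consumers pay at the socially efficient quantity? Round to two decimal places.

P = $83.57

Social marginal benefit = demand − MEC = 190.24 - 4.54q.
Set SMB = MC: 190.24 - 4.54q = 27.24 + 1.06q → q* = 29.1071.
Consumer price on the demand curve at q*: 202.33 − 4.08×29.1071 = 83.5730.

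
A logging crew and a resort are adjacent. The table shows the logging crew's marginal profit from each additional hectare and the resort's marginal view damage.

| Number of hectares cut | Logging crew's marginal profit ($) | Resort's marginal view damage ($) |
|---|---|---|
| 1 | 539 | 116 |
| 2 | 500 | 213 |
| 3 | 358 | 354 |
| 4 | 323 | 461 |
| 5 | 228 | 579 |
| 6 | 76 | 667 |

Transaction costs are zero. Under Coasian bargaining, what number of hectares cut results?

3

Bargaining reaches the level where marginal profit last exceeds marginal view damage.
That holds through level 3 (358 ≥ 354) but not at 4 (323 < 461).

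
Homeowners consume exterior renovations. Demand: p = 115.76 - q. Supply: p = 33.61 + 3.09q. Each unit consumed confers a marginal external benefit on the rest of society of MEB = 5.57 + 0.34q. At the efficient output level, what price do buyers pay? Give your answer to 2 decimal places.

Social marginal benefit = demand + MEB = 121.33 - 0.66q.
Set SMB = MC: 121.33 - 0.66q = 33.61 + 3.09q → q* = 23.3920.
Consumer price on the demand curve at q*: 115.76 − 1.00×23.3920 = 92.3680.

P = 92.37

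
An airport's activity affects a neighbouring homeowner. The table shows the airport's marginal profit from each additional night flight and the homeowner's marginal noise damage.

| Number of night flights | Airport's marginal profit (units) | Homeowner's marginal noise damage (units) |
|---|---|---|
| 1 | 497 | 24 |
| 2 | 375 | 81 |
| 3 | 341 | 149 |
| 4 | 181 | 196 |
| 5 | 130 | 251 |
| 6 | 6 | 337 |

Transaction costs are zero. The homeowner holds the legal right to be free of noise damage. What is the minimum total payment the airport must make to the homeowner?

254

Efficient level: marginal profit ≥ marginal noise damage through level 3, so k* = 3.
With the homeowner holding the right, the airport must at least compensate total damage at k*: 24 + 81 + 149 = 254.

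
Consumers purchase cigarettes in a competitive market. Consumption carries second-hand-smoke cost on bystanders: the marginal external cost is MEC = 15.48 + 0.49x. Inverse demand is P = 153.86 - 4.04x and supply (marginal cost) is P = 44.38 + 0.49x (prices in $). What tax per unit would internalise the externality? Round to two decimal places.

tax = $24.66 per unit

Social marginal benefit = demand − MEC = 138.38 - 4.53x.
Set SMB = MC: 138.38 - 4.53x = 44.38 + 0.49x → x* = 18.7251.
The Pigouvian tax equals MEC at x*: 15.48 + 0.49×18.7251 = 24.6553.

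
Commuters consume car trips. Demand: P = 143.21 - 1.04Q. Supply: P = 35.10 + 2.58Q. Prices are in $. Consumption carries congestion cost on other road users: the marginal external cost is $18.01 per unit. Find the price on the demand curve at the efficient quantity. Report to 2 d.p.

P = $117.32

Social marginal benefit = demand − MEC = 125.20 - 1.04Q.
Set SMB = MC: 125.20 - 1.04Q = 35.10 + 2.58Q → Q* = 24.8895.
Consumer price on the demand curve at Q*: 143.21 − 1.04×24.8895 = 117.3249.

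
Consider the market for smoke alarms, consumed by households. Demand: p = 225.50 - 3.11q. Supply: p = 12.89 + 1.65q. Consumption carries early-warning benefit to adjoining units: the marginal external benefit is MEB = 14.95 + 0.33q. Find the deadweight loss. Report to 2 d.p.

Market equilibrium (private): 12.89 + 1.65q = 225.50 - 3.11q → q_m = 44.6660.
Social marginal benefit = demand + MEB = 240.45 - 2.78q.
Set SMB = MC: 240.45 - 2.78q = 12.89 + 1.65q → q* = 51.3679.
Height of the DWL triangle at q_m is SMB(q_m) − MC(q_m) = MEB(q_m) = 29.6898.
DWL = ½ × 6.7019 × 29.6898 = 99.4890.

DWL = 99.49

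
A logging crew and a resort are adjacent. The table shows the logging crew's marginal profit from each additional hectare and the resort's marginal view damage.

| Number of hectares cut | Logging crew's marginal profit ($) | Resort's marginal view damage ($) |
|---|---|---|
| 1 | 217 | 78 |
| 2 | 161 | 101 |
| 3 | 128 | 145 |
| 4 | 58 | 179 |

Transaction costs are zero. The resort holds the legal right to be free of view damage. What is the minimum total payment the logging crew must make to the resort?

Efficient level: marginal profit ≥ marginal view damage through level 2, so k* = 2.
With the resort holding the right, the logging crew must at least compensate total damage at k*: 78 + 101 = 179.

$179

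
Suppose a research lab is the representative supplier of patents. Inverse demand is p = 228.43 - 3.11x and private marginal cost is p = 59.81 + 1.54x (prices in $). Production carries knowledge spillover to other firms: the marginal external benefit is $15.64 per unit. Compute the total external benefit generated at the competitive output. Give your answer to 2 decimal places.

Market equilibrium (private): 59.81 + 1.54x = 228.43 - 3.11x → x_m = 36.2624.
Total external benefit = MEB × x_m = 15.64 × 36.2624 = 567.1439.

$567.14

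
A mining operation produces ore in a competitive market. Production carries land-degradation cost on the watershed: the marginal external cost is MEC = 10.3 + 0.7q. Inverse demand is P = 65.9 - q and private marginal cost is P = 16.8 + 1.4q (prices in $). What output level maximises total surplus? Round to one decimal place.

q* = 12.5

Social marginal cost = private MC + MEC = 27.1 + 2.1q.
Set SMC = demand: 27.1 + 2.1q = 65.9 - q → q* = 12.5161.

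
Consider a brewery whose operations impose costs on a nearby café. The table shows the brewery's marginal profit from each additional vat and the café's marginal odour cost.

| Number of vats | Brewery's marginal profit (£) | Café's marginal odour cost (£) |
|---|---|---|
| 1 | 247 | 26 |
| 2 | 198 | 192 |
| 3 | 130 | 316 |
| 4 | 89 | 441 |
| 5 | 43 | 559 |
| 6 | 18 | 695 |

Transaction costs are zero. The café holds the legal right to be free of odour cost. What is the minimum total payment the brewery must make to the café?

Efficient level: marginal profit ≥ marginal odour cost through level 2, so k* = 2.
With the café holding the right, the brewery must at least compensate total damage at k*: 26 + 192 = 218.

£218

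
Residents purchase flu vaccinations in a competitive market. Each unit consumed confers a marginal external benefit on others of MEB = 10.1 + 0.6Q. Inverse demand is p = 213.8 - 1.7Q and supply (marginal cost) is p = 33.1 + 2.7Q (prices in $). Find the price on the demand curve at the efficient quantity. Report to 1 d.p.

Social marginal benefit = demand + MEB = 223.9 - 1.1Q.
Set SMB = MC: 223.9 - 1.1Q = 33.1 + 2.7Q → Q* = 50.2105.
Consumer price on the demand curve at Q*: 213.8 − 1.7×50.2105 = 128.4422.

P = $128.4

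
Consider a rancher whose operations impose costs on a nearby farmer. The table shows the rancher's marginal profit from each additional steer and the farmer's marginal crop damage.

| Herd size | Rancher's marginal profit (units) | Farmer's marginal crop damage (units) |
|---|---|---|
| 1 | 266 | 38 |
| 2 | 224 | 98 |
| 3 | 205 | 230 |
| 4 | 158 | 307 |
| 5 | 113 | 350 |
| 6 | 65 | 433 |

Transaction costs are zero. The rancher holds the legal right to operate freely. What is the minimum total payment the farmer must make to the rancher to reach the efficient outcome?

Left alone the rancher would choose level 6 (marginal profit stays positive).
Efficient level: k* = 2 (marginal profit ≥ marginal crop damage through 2).
The farmer must at least cover the rancher's forgone profit from cutting 6→2: 205 + 158 + 113 + 65 = 541.

541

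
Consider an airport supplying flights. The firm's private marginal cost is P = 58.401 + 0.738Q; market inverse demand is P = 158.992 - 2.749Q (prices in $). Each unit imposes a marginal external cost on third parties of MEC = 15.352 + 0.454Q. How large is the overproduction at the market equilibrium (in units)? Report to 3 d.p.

Market equilibrium (private): 58.401 + 0.738Q = 158.992 - 2.749Q → Q_m = 28.8474.
Social marginal cost = private MC + MEC = 73.753 + 1.192Q.
Set SMC = demand: 73.753 + 1.192Q = 158.992 - 2.749Q → Q* = 21.6288.
Gap = |28.8474 − 21.6288| = 7.2186.

7.219 units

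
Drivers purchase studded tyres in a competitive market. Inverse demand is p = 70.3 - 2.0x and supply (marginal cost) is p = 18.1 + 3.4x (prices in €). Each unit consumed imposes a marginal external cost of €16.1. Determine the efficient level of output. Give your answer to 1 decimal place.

Social marginal benefit = demand − MEC = 54.2 - 2.0x.
Set SMB = MC: 54.2 - 2.0x = 18.1 + 3.4x → x* = 6.6852.

x* = 6.7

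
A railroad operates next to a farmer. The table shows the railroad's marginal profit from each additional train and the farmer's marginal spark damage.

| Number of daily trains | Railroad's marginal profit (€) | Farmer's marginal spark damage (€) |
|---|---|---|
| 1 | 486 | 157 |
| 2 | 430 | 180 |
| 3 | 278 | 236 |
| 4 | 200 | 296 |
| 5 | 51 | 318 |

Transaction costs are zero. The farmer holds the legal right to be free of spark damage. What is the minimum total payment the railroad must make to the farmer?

€573

Efficient level: marginal profit ≥ marginal spark damage through level 3, so k* = 3.
With the farmer holding the right, the railroad must at least compensate total damage at k*: 157 + 180 + 236 = 573.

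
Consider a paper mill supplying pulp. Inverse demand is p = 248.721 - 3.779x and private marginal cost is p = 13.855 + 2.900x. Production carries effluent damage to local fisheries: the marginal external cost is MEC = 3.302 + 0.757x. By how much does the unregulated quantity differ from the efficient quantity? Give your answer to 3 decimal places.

4.024 units

Market equilibrium (private): 13.855 + 2.900x = 248.721 - 3.779x → x_m = 35.1648.
Social marginal cost = private MC + MEC = 17.157 + 3.657x.
Set SMC = demand: 17.157 + 3.657x = 248.721 - 3.779x → x* = 31.1409.
Gap = |35.1648 − 31.1409| = 4.0239.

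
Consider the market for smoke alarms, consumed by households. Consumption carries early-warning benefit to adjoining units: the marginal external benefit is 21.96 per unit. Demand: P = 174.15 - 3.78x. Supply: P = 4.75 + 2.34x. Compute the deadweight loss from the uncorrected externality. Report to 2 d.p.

Market equilibrium (private): 4.75 + 2.34x = 174.15 - 3.78x → x_m = 27.6797.
Social marginal benefit = demand + MEB = 196.11 - 3.78x.
Set SMB = MC: 196.11 - 3.78x = 4.75 + 2.34x → x* = 31.2680.
The loss is the area between SMB and MC from x* to x_m; with linear curves that's a triangle of height MEB(x_m).
DWL = ½ × 3.5883 × 21.9600 = 39.3995.

DWL = 39.40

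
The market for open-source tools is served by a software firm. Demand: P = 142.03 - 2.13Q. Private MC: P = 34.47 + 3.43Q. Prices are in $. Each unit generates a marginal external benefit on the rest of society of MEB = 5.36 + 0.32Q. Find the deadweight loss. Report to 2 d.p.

Market equilibrium (private): 34.47 + 3.43Q = 142.03 - 2.13Q → Q_m = 19.3453.
Social marginal cost = private MC − MEB = 29.11 + 3.11Q.
Set SMC = demand: 29.11 + 3.11Q = 142.03 - 2.13Q → Q* = 21.5496.
The loss is the area between SMC and demand from Q* to Q_m; with linear curves that's a triangle of height MEB(Q_m).
DWL = ½ × 2.2043 × 11.5505 = 12.7304.

DWL = $12.73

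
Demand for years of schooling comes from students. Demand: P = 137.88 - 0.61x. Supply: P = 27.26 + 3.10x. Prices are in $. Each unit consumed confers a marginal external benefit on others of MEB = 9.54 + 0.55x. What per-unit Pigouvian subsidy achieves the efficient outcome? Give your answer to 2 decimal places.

subsidy = $30.45 per unit

Social marginal benefit = demand + MEB = 147.42 - 0.06x.
Set SMB = MC: 147.42 - 0.06x = 27.26 + 3.10x → x* = 38.0253.
The Pigouvian subsidy equals MEB at x*: 9.54 + 0.55×38.0253 = 30.4539.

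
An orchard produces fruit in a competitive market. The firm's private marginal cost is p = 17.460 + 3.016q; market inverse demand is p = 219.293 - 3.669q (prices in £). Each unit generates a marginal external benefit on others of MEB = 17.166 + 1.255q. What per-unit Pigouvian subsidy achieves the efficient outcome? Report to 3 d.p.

Social marginal cost = private MC − MEB = 0.294 + 1.761q.
Set SMC = demand: 0.294 + 1.761q = 219.293 - 3.669q → q* = 40.3313.
The Pigouvian subsidy equals MEB at q*: 17.166 + 1.255×40.3313 = 67.7818.

subsidy = £67.782 per unit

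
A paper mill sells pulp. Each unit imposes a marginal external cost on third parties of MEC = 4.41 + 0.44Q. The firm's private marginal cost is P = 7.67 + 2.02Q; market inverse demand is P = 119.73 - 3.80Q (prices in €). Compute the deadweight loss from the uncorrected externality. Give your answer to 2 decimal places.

DWL = €13.25

Market equilibrium (private): 7.67 + 2.02Q = 119.73 - 3.80Q → Q_m = 19.2543.
Social marginal cost = private MC + MEC = 12.08 + 2.46Q.
Set SMC = demand: 12.08 + 2.46Q = 119.73 - 3.80Q → Q* = 17.1965.
Height of the DWL triangle at Q_m is SMC(Q_m) − demand(Q_m) = MEC(Q_m) = 12.8819.
DWL = ½ × 2.0578 × 12.8819 = 13.2542.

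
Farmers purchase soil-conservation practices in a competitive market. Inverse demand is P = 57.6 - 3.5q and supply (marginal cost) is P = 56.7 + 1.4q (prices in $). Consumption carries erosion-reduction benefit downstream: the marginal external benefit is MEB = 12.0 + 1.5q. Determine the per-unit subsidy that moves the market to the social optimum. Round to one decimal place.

Social marginal benefit = demand + MEB = 69.6 - 2.0q.
Set SMB = MC: 69.6 - 2.0q = 56.7 + 1.4q → q* = 3.7941.
The Pigouvian subsidy equals MEB at q*: 12.0 + 1.5×3.7941 = 17.6912.

subsidy = $17.7 per unit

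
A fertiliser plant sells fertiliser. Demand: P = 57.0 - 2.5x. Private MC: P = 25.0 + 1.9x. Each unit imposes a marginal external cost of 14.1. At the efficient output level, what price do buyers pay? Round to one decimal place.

Social marginal cost = private MC + MEC = 39.1 + 1.9x.
Set SMC = demand: 39.1 + 1.9x = 57.0 - 2.5x → x* = 4.0682.
Consumer price on the demand curve at x*: 57.0 − 2.5×4.0682 = 46.8295.

P = 46.8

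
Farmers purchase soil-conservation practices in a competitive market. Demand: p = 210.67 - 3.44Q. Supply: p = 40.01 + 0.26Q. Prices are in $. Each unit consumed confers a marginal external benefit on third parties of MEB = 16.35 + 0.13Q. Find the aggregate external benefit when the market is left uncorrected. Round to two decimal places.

Market equilibrium (private): 40.01 + 0.26Q = 210.67 - 3.44Q → Q_m = 46.1243.
Total external benefit = ∫₀^{Q_m} (16.35 + 0.13Q) dQ = 16.35×46.1243 + ½×0.13×46.1243² = 892.4166.

$892.42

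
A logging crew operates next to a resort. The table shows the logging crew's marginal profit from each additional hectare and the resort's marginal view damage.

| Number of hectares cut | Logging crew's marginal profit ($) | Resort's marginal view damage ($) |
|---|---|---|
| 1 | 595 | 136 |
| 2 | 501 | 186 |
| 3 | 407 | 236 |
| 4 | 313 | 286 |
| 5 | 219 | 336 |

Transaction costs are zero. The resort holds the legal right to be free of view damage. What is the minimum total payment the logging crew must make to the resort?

Efficient level: marginal profit ≥ marginal view damage through level 4, so k* = 4.
With the resort holding the right, the logging crew must at least compensate total damage at k*: 136 + 186 + 236 + 286 = 844.

$844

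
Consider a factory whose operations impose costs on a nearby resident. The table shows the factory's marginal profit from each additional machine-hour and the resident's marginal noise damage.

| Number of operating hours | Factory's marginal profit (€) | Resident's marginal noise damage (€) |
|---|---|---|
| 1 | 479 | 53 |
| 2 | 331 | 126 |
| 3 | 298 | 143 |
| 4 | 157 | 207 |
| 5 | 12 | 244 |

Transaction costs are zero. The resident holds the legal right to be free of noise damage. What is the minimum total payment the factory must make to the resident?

Efficient level: marginal profit ≥ marginal noise damage through level 3, so k* = 3.
With the resident holding the right, the factory must at least compensate total damage at k*: 53 + 126 + 143 = 322.

€322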